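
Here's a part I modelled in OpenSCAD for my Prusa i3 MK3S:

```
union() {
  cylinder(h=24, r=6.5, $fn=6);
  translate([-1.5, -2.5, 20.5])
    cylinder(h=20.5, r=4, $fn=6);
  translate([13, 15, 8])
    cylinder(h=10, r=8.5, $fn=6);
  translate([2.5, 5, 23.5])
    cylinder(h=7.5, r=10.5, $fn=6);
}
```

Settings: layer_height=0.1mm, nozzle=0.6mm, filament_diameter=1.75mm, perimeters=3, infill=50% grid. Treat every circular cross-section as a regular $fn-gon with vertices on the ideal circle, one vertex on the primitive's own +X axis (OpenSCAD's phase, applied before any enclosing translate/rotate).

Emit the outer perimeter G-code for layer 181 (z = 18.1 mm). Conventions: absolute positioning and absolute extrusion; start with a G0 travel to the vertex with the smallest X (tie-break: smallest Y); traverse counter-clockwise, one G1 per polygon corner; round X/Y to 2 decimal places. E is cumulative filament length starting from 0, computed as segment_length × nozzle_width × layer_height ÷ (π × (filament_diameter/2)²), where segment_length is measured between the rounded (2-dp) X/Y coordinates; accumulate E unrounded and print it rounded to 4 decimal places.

G0 X-6.50 Y0.00 Z18.10
G1 X-3.25 Y-5.63 E0.1622
G1 X3.25 Y-5.63 E0.3243
G1 X6.50 Y0.00 E0.4865
G1 X3.25 Y5.63 E0.6486
G1 X-3.25 Y5.63 E0.8108
G1 X-6.50 Y0.00 E0.9729

At z = 18.1 mm: the r=6.5 cylinder gives a regular 6-gon of circumradius 6.5 (constant along its height); the cylinder at (-1.5, -2.5) does not reach this height (z outside [20.5, 41]); the cylinder at (13, 15) does not reach this height (z outside [8, 18]); the cylinder at (2.5, 5) does not reach this height (z outside [23.5, 31]); Combining (union): only the r=6.5 cylinder is present, so the union is just that shape — 1 connected region. The outline is a single polygon with 6 vertices. Extrusion per mm of travel: 0.6 × 0.1 / (π × 0.875²) = 0.024945. Accumulating E over each segment gives final E = 0.9729.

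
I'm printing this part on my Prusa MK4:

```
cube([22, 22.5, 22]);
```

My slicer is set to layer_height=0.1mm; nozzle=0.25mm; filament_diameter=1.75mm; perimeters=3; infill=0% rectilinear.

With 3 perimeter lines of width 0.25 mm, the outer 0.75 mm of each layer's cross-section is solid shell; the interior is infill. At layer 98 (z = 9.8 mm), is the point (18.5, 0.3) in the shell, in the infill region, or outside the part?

At z = 9.8 mm: the 22×22.5 cube contributes its full rectangle. Overall, the cross-section is a single solid region. The nearest boundary edge runs (0.00, 0.00)→(22.00, 0.00); distance from the point to it = 0.30 mm. The point is inside the cross-section, 0.30 mm from the nearest boundary — within the 0.75 mm shell band (3 × 0.25).

shell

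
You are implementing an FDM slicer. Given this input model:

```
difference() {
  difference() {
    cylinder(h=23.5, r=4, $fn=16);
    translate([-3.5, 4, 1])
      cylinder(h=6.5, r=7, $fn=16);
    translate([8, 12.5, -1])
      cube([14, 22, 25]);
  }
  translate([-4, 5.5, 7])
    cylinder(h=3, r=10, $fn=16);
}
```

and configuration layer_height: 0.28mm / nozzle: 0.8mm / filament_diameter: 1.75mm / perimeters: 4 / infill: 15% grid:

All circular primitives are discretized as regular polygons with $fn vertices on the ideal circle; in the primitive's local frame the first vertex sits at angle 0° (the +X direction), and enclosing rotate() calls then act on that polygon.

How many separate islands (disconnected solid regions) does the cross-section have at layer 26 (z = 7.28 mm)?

1

At z = 7.28 mm: the r=4 cylinder contributes a regular 16-gon of circumradius 4; the r=7 cylinder at (-3.5, 4) gives a regular 16-gon of circumradius 7 (constant along its height); the cube at (8, 12.5) is present — its section is the full 14×22 rectangle; Subtracting the remaining from the first: starting from the r=4 cylinder, the r=7 cylinder at (-3.5, 4) partially overlaps it — only the 33.95 mm² overlap (of its 150.01 mm²) is removed, clipping the outline; the 14×22 cube at (8, 12.5) misses the remaining region (no effect) — 1 connected region; the cylinder at (-4, 5.5): section is a regular 16-gon, circumradius r=10; Subtracting the remaining from the first: starting from that combined region, the r=10 cylinder at (-4, 5.5) partially overlaps it — only the 11.46 mm² overlap (of its 306.15 mm²) is removed, clipping the outline — 1 connected region. Overall, the cross-section is a single solid region. Island count = 1.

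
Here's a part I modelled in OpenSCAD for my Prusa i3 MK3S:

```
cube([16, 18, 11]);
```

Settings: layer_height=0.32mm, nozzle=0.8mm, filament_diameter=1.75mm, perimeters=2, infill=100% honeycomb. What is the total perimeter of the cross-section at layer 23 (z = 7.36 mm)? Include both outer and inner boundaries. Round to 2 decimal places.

At z = 7.36 mm: the cube (footprint 16×18) is included at this height (perimeter 68.00 mm). Overall, the cross-section is a single solid region. Total boundary length (outer) = 68.00 mm.

68.00 mm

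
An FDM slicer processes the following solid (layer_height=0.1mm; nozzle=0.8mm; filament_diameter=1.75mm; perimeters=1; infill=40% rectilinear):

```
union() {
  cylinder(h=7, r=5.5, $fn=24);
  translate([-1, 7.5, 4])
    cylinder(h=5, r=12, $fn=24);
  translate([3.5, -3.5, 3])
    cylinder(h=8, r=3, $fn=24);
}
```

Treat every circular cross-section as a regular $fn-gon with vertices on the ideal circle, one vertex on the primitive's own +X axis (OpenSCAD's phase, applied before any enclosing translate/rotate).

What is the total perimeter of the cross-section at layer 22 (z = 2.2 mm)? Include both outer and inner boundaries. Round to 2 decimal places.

At z = 2.2 mm: the r=5.5 cylinder contributes a regular 24-gon of circumradius 5.5 (perimeter = 2·24·5.500·sin(180°/24) = 34.46 mm); the cylinder at (-1, 7.5) does not reach this height (z outside [4, 9]); the cylinder at (3.5, -3.5) is not intersected at this z (z outside [3, 11]); Taking the union: only the r=5.5 cylinder is present, so the union is just that shape — boundary = 34.46 mm. Overall, the cross-section is a single solid region. Total boundary length (outer) = 34.46 mm.

34.46 mm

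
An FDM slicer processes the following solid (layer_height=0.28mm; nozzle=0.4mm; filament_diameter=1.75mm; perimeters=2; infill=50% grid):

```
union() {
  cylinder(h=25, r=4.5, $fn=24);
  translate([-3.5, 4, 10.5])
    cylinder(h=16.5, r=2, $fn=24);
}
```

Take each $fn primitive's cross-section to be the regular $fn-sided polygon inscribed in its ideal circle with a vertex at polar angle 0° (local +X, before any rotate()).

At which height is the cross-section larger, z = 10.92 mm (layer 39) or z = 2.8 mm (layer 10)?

Layer 39 (z = 10.92): the r=4.5 cylinder contributes a regular 24-gon of circumradius 4.5 (area = (24/2)·4.500²·sin(360°/24) = 62.89 mm²); the r=2 cylinder at (-3.5, 4) gives a regular 24-gon of circumradius 2 (constant along its height) (area = (24/2)·2.000²·sin(360°/24) = 12.42 mm²); Taking the union: the regions partially overlap — summed areas 75.32 mm² minus the doubly-counted overlap 2.59 mm² gives 72.73 mm² — area = 72.73 mm². So its area = 72.73 mm². Layer 10 (z = 2.8): the r=4.5 cylinder contributes a regular 24-gon of circumradius 4.5 (area = (24/2)·4.500²·sin(360°/24) = 62.89 mm²); the cylinder at (-3.5, 4) is absent (z outside [10.5, 27]); Merging all regions: only the r=4.5 cylinder is present, so the union is just that shape — area = 62.89 mm². So its area = 62.89 mm². Layer 39 is larger (72.73 vs 62.89 mm²).

layer 39 (z = 10.92 mm)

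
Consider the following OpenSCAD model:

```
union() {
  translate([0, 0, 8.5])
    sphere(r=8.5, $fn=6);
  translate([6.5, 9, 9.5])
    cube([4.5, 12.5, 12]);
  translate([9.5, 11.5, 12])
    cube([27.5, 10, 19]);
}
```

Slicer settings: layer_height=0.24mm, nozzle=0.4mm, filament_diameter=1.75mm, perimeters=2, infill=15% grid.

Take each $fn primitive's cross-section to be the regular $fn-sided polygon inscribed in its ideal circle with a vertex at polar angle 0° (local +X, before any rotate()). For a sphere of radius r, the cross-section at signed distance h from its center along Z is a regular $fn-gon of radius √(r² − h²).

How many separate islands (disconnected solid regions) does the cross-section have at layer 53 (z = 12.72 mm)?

2

At z = 12.72 mm: the r=8.5 sphere slices to a regular 6-gon of circumradius 7.378 (√(r²−h²) with h=4.22 from center); the 4.5×12.5 cube at (6.5, 9) contributes its full rectangle; the cube at (9.5, 11.5) is present — its section is the full 27.5×10 rectangle; Combining (union): the regions partially overlap (shared area 15.00 mm²), so overlapping operands fuse into one piece — 2 connected regions. Overall, the cross-section has 2 separate islands. Island count = 2.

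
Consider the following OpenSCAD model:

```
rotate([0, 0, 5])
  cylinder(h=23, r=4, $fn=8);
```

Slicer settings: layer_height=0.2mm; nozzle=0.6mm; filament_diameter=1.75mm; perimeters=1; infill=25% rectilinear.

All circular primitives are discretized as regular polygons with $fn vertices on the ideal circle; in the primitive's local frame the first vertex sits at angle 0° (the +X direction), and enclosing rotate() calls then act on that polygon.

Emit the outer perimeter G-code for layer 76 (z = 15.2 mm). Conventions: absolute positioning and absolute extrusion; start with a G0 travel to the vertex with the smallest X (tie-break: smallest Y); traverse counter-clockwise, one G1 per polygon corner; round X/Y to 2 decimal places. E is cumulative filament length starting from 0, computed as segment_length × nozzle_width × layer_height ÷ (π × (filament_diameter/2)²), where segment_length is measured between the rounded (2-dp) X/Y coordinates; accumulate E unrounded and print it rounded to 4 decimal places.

At z = 15.2 mm: the r=4 cylinder gives a regular 8-gon of circumradius 4 (constant along its height); (rotated 5° about Z; rotation is an isometry so areas/perimeters/island counts are preserved). The outline is a single polygon with 8 vertices. Extrusion per mm of travel: 0.6 × 0.2 / (π × 0.875²) = 0.049890. Accumulating E over each segment gives final E = 1.2206.

G0 X-3.98 Y-0.35 Z15.20
G1 X-2.57 Y-3.06 E0.1524
G1 X0.35 Y-3.98 E0.3051
G1 X3.06 Y-2.57 E0.4576
G1 X3.98 Y0.35 E0.6103
G1 X2.57 Y3.06 E0.7627
G1 X-0.35 Y3.98 E0.9154
G1 X-3.06 Y2.57 E1.0678
G1 X-3.98 Y-0.35 E1.2206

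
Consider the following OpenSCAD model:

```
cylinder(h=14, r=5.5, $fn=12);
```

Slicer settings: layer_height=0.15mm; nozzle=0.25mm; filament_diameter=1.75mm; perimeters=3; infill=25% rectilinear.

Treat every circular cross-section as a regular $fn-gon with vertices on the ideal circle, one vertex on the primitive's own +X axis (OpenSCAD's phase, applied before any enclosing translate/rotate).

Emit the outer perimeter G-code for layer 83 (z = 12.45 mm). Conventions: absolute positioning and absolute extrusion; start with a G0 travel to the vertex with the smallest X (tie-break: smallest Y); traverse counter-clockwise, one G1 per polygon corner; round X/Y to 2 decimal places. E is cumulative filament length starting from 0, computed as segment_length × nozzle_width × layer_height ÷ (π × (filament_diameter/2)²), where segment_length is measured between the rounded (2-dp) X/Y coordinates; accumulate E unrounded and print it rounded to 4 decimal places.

At z = 12.45 mm: the r=5.5 cylinder contributes a regular 12-gon of circumradius 5.5. The outline is a single polygon with 12 vertices. Extrusion per mm of travel: 0.25 × 0.15 / (π × 0.875²) = 0.015591. Accumulating E over each segment gives final E = 0.5325.

G0 X-5.50 Y0.00 Z12.45
G1 X-4.76 Y-2.75 E0.0444
G1 X-2.75 Y-4.76 E0.0887
G1 X0.00 Y-5.50 E0.1331
G1 X2.75 Y-4.76 E0.1775
G1 X4.76 Y-2.75 E0.2218
G1 X5.50 Y0.00 E0.2662
G1 X4.76 Y2.75 E0.3106
G1 X2.75 Y4.76 E0.3550
G1 X0.00 Y5.50 E0.3994
G1 X-2.75 Y4.76 E0.4437
G1 X-4.76 Y2.75 E0.4881
G1 X-5.50 Y0.00 E0.5325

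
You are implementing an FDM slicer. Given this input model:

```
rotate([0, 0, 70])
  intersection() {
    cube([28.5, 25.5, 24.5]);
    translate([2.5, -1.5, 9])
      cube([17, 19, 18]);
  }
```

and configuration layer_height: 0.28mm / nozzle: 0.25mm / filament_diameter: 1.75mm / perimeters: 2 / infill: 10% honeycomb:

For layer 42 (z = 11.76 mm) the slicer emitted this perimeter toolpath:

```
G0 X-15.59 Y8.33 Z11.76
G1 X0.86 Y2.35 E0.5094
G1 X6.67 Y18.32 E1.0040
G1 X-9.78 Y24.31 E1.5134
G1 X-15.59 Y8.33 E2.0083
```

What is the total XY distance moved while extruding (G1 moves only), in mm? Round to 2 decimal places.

Sum the Euclidean lengths of each G1 segment: total = 69.01 mm.

69.01 mm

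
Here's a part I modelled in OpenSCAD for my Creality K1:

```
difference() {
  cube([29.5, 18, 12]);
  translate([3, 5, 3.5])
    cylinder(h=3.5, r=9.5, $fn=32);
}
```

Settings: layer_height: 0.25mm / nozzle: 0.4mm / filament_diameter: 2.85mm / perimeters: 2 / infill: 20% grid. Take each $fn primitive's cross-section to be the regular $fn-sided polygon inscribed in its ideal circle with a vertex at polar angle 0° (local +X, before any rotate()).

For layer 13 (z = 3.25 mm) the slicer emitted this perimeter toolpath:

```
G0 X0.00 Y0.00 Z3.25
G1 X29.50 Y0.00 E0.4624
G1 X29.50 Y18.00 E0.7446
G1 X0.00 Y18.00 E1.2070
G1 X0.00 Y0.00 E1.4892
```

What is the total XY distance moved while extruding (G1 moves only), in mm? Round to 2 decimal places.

Sum the Euclidean lengths of each G1 segment: total = 95.00 mm.

95.00 mm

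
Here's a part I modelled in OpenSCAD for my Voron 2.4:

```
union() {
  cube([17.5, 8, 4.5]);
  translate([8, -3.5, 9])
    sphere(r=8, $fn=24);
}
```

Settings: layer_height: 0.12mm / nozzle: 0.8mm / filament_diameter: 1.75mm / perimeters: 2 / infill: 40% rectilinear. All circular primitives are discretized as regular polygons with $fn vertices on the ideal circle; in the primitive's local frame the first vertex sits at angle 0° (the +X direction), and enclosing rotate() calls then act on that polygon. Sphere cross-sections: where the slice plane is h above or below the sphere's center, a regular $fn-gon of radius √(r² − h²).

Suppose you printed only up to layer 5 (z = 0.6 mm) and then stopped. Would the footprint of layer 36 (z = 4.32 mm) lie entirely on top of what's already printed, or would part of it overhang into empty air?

part overhangs

Compare the two slices. At z = 0.6: the 17.5×8 cube contributes its full rectangle (area 140.00 mm²); the sphere at (8, -3.5) does not reach this height (|z−center|=8.400 > r=8); Taking the union: only the 17.5×8 cube is present, so the union is just that shape — area = 140.00 mm². At z = 4.32: the 17.5×8 cube contributes its full rectangle (area 140.00 mm²); the sphere at (8, -3.5): section is a regular 24-gon, circumradius = √(r²−h²) = √(8²−4.68²) = 6.488 (area = (24/2)·6.488²·sin(360°/24) = 130.75 mm²); Merging all regions: the regions partially overlap — summed areas 270.75 mm² minus the doubly-counted overlap 22.53 mm² gives 248.22 mm² — area = 248.22 mm². Checking containment: at z = 4.32 the cross-section extends beyond the z = 0.6 cross-section by about 108.22 mm².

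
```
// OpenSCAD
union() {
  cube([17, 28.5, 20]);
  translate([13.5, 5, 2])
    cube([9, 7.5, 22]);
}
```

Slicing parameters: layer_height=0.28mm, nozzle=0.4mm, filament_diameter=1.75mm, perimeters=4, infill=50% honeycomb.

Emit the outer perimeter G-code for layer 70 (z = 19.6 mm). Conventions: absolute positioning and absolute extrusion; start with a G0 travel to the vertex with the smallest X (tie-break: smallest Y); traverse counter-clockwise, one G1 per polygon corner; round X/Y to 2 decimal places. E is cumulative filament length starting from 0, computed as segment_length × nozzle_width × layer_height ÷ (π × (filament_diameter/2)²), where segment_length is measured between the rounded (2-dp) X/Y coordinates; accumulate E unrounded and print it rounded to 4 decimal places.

At z = 19.6 mm: the cube is present — its section is the full 17×28.5 rectangle; the cube at (13.5, 5) (footprint 9×7.5) is included at this height; Taking the union: the regions partially overlap (shared area 26.25 mm²), so overlapping operands fuse into one piece — 1 connected region. The outline is a single polygon with 8 vertices. Extrusion per mm of travel: 0.4 × 0.28 / (π × 0.875²) = 0.046564. Accumulating E over each segment gives final E = 4.7495.

G0 X0.00 Y0.00 Z19.60
G1 X17.00 Y0.00 E0.7916
G1 X17.00 Y5.00 E1.0244
G1 X22.50 Y5.00 E1.2805
G1 X22.50 Y12.50 E1.6297
G1 X17.00 Y12.50 E1.8858
G1 X17.00 Y28.50 E2.6309
G1 X0.00 Y28.50 E3.4225
G1 X0.00 Y0.00 E4.7495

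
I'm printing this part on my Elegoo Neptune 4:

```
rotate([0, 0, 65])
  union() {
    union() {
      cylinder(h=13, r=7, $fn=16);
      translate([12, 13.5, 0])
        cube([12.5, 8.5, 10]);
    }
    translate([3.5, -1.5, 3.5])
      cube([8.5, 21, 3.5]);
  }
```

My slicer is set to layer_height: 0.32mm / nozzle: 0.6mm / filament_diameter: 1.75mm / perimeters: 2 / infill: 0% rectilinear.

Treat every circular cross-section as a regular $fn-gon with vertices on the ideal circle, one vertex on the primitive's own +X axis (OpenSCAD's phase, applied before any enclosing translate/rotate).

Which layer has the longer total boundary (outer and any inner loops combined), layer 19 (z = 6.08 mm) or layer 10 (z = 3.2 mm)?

layer 19 (z = 6.08 mm)

Layer 19 (z = 6.08): the r=7 cylinder contributes a regular 16-gon of circumradius 7 (perimeter = 2·16·7.000·sin(180°/16) = 43.70 mm); the 12.5×8.5 cube at (12, 13.5) contributes its full rectangle (perimeter 42.00 mm); Combining (union): the 2 present regions are separate (no shared area or edge), so areas and boundary lengths simply add and each stays a separate island — boundary = 85.70 mm; the cube at (3.5, -1.5) is present — its section is the full 8.5×21 rectangle (perimeter 59.00 mm); Taking the union: the regions partially overlap (shared area 19.41 mm²), so the edge portions inside another operand are dropped and the merged outline is re-measured after clipping — boundary = 113.34 mm; (whole slice rotated 65° about Z — lengths, areas and connectivity unchanged). So its perimeter = 113.34 mm. Layer 10 (z = 3.2): the r=7 cylinder contributes a regular 16-gon of circumradius 7 (perimeter = 2·16·7.000·sin(180°/16) = 43.70 mm); the cube at (12, 13.5) (footprint 12.5×8.5) is included at this height (perimeter 42.00 mm); Combining (union): the 2 present regions are separate (no shared area or edge), so areas and boundary lengths simply add and each stays a separate island — boundary = 85.70 mm; the cube at (3.5, -1.5) does not reach this height (z outside [3.5, 7]); Combining (union): only that combined region is present, so the union is just that shape — boundary = 85.70 mm; (rotated 65° about Z; rotation is an isometry so areas/perimeters/island counts are preserved). So its perimeter = 85.70 mm. Layer 19 is larger (113.34 vs 85.70 mm).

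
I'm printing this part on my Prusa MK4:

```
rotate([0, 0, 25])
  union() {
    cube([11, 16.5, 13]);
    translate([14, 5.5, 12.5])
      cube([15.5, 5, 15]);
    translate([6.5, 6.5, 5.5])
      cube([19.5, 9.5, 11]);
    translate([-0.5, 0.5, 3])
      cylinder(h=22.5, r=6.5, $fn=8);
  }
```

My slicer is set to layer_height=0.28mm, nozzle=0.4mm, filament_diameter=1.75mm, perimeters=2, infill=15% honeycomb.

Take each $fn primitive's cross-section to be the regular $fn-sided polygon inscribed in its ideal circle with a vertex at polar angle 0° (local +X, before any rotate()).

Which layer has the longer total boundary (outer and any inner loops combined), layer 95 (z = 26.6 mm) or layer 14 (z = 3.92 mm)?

Layer 95 (z = 26.6): the cube does not reach this height (z outside [0, 13]); the 15.5×5 cube at (14, 5.5) contributes its full rectangle (perimeter 41.00 mm); the cube at (6.5, 6.5) is not intersected at this z (z outside [5.5, 16.5]); the cylinder at (-0.5, 0.5) is not intersected at this z (z outside [3, 25.5]); Taking the union: only the 15.5×5 cube at (14, 5.5) is present, so the union is just that shape — boundary = 41.00 mm; (whole slice rotated 25° about Z — lengths, areas and connectivity unchanged). So its perimeter = 41.00 mm. Layer 14 (z = 3.92): the cube is present — its section is the full 11×16.5 rectangle (perimeter 55.00 mm); the cube at (14, 5.5) is not intersected at this z (z outside [12.5, 27.5]); the cube at (6.5, 6.5) is absent (z outside [5.5, 16.5]); the r=6.5 cylinder at (-0.5, 0.5) contributes a regular 8-gon of circumradius 6.5 (perimeter = 2·8·6.500·sin(180°/8) = 39.80 mm); Taking the union: the regions partially overlap (shared area 29.63 mm²), so the edge portions inside another operand are dropped and the merged outline is re-measured after clipping — boundary = 72.26 mm; (rotated 25° about Z; rotation is an isometry so areas/perimeters/island counts are preserved). So its perimeter = 72.26 mm. Layer 14 is larger (72.26 vs 41.00 mm).

layer 14 (z = 3.92 mm)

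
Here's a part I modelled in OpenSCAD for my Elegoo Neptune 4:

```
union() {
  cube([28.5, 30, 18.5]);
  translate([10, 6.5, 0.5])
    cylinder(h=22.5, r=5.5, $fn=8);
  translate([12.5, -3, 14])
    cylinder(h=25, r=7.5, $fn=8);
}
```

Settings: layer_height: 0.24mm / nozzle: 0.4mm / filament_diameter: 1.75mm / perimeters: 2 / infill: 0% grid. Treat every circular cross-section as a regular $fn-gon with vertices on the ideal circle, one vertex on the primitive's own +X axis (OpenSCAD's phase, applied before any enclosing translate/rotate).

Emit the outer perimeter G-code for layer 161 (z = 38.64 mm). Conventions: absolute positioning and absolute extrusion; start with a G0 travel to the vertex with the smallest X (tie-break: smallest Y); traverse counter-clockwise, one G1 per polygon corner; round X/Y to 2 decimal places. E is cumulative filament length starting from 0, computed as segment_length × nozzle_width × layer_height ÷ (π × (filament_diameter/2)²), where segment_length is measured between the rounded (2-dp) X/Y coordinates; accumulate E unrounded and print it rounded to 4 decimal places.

G0 X5.00 Y-3.00 Z38.64
G1 X7.20 Y-8.30 E0.2290
G1 X12.50 Y-10.50 E0.4581
G1 X17.80 Y-8.30 E0.6871
G1 X20.00 Y-3.00 E0.9161
G1 X17.80 Y2.30 E1.1452
G1 X12.50 Y4.50 E1.3742
G1 X7.20 Y2.30 E1.6032
G1 X5.00 Y-3.00 E1.8323

At z = 38.64 mm: the cube is absent (z outside [0, 18.5]); the cylinder at (10, 6.5) is absent (z outside [0.5, 23]); the cylinder at (12.5, -3): section is a regular 8-gon, circumradius r=7.5; Taking the union: only the r=7.5 cylinder at (12.5, -3) is present, so the union is just that shape — 1 connected region. The outline is a single polygon with 8 vertices. Extrusion per mm of travel: 0.4 × 0.24 / (π × 0.875²) = 0.039912. Accumulating E over each segment gives final E = 1.8323.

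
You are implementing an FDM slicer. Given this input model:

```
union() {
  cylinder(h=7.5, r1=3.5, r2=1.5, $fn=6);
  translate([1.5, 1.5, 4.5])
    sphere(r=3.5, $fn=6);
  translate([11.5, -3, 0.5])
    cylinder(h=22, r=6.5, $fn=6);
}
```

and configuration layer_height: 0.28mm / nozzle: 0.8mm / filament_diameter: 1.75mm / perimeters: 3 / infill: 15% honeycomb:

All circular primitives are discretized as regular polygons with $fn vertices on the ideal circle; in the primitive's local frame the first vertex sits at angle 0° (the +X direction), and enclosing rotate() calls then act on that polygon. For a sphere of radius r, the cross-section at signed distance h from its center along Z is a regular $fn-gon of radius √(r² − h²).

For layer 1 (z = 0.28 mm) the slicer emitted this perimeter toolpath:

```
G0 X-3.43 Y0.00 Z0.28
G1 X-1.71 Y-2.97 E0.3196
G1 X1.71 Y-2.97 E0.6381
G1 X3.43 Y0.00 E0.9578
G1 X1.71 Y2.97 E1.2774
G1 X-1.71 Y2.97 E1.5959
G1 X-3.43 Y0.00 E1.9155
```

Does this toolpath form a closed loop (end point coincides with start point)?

Start point (G0): (-3.43, 0.00). End point (last G1): the path returns to the start — closed.

yes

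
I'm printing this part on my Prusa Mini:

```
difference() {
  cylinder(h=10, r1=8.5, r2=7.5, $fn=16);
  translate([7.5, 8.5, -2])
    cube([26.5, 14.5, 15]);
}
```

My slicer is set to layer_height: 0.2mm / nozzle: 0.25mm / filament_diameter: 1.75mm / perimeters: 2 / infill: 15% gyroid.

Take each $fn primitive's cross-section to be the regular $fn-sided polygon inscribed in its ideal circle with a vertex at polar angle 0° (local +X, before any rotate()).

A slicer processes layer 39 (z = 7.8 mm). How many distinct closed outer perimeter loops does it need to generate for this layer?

At z = 7.8 mm: the cone (r1=8.5→r2=7.5) has section circumradius 7.720 here — a regular 16-gon; the cube at (7.5, 8.5) (footprint 26.5×14.5) is included at this height; Taking the first minus the rest: starting from the cone, the 26.5×14.5 cube at (7.5, 8.5) misses the remaining region (no effect) — 1 connected region. The result has 1 disconnected region.

1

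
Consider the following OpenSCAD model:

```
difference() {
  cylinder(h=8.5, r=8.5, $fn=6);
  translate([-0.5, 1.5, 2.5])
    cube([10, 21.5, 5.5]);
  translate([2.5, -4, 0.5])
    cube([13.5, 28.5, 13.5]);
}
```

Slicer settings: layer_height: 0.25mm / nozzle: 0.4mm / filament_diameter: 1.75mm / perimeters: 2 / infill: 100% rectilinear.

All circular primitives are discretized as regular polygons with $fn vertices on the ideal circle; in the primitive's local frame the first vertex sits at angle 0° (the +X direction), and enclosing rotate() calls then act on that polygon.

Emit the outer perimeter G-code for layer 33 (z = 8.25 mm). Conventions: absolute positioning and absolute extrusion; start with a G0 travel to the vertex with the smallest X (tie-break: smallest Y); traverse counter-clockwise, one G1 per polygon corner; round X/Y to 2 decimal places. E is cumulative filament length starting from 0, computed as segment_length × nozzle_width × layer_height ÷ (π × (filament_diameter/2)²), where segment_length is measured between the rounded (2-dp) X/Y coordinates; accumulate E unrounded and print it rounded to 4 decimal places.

At z = 8.25 mm: the cylinder: section is a regular 6-gon, circumradius r=8.5; the cube at (-0.5, 1.5) does not reach this height (z outside [2.5, 8]); the cube at (2.5, -4) is present — its section is the full 13.5×28.5 rectangle; Taking the first minus the rest: starting from the r=8.5 cylinder, the 13.5×28.5 cube at (2.5, -4) partially overlaps it — only the 47.91 mm² overlap (of its 384.75 mm²) is removed, clipping the outline — 1 connected region. The outline is a single polygon with 7 vertices. Extrusion per mm of travel: 0.4 × 0.25 / (π × 0.875²) = 0.041575. Accumulating E over each segment gives final E = 2.1277.

G0 X-8.50 Y0.00 Z8.25
G1 X-4.25 Y-7.36 E0.3533
G1 X4.25 Y-7.36 E0.7067
G1 X6.19 Y-4.00 E0.8680
G1 X2.50 Y-4.00 E1.0215
G1 X2.50 Y7.36 E1.4937
G1 X-4.25 Y7.36 E1.7744
G1 X-8.50 Y0.00 E2.1277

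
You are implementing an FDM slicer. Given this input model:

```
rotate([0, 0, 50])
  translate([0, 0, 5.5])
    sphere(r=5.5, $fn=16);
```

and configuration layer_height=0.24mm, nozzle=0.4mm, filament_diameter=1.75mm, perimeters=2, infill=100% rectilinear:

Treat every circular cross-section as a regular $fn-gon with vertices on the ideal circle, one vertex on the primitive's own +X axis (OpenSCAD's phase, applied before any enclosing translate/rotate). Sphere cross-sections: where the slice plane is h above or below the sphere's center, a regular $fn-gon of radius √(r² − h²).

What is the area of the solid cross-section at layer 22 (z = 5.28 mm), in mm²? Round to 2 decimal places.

92.46 mm²

At z = 5.28 mm: the r=5.5 sphere contributes a regular 16-gon of circumradius √(5.5²−0.22²) = 5.496 (area = (16/2)·5.496²·sin(360°/16) = 92.46 mm²); (rotated 50° about Z; rotation is an isometry so areas/perimeters/island counts are preserved). Overall, the cross-section is a single solid region. Net area = 92.46 mm².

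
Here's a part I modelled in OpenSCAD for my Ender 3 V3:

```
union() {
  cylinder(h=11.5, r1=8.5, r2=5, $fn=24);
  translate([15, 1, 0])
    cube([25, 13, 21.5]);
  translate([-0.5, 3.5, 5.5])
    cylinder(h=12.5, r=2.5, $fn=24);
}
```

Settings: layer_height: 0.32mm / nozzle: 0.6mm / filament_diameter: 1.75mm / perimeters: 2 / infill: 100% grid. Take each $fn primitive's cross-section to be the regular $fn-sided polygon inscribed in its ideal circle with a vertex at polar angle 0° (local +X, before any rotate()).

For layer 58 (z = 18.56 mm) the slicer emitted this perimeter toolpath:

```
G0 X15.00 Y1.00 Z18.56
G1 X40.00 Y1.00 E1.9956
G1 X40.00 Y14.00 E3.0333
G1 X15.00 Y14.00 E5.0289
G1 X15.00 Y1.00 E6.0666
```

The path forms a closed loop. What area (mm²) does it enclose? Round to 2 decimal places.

325.00 mm²

Apply the shoelace formula to the sequence of (X, Y) vertices; enclosed area = 325.00 mm².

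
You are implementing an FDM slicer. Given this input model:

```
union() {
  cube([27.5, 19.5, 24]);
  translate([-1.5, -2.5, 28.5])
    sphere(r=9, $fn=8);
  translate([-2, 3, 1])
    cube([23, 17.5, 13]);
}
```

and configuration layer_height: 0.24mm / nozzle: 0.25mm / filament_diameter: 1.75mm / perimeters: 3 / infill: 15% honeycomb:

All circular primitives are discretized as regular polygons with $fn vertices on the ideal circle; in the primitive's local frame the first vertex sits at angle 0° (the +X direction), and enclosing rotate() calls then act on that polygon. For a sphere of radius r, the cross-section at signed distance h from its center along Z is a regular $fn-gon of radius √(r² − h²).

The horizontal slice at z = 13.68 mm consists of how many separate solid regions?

At z = 13.68 mm: the 27.5×19.5 cube contributes its full rectangle; the sphere at (-1.5, -2.5) is absent (|z−center|=14.820 > r=9); the cube at (-2, 3) is present — its section is the full 23×17.5 rectangle; Merging all regions: the regions partially overlap (shared area 346.50 mm²), so overlapping operands fuse into one piece — 1 connected region. The result has 1 disconnected region.

1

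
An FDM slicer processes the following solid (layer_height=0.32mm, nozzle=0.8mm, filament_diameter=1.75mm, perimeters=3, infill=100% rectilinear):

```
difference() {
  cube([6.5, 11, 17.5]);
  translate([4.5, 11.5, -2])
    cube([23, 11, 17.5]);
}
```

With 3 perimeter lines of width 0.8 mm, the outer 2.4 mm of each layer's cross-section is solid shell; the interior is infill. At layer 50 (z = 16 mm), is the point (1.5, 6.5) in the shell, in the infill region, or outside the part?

At z = 16 mm: the 6.5×11 cube contributes its full rectangle; the cube at (4.5, 11.5) is absent (z outside [-2, 15.5]); Taking the first minus the rest: none of the subtracted shapes is present at this height, so the 6.5×11 cube is unchanged — 1 connected region. Overall, the cross-section is a single solid region. The nearest boundary edge runs (0.00, 11.00)→(0.00, 0.00); distance from the point to it = 1.50 mm. The point is inside the cross-section, 1.50 mm from the nearest boundary — within the 2.4 mm shell band (3 × 0.8).

shell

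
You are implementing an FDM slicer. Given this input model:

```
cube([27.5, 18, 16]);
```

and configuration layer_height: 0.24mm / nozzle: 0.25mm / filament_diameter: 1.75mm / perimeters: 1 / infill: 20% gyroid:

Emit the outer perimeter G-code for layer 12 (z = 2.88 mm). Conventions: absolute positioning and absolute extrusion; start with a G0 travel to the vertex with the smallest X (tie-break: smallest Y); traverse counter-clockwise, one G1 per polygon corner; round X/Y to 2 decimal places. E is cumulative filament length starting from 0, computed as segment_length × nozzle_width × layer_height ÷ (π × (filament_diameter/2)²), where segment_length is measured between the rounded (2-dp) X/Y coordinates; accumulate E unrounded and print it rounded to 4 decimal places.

At z = 2.88 mm: the cube (footprint 27.5×18) is included at this height. The outline is a single polygon with 4 vertices. Extrusion per mm of travel: 0.25 × 0.24 / (π × 0.875²) = 0.024945. Accumulating E over each segment gives final E = 2.2700.

G0 X0.00 Y0.00 Z2.88
G1 X27.50 Y0.00 E0.6860
G1 X27.50 Y18.00 E1.1350
G1 X0.00 Y18.00 E1.8210
G1 X0.00 Y0.00 E2.2700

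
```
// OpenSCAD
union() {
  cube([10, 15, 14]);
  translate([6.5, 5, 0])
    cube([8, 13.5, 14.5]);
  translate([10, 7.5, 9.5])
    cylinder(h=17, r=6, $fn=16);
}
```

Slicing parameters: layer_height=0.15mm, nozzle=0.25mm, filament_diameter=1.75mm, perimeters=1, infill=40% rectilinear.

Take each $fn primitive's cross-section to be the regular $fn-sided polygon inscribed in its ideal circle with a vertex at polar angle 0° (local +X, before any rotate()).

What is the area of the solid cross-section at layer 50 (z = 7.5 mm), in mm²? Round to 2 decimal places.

223.00 mm²

At z = 7.5 mm: the cube (footprint 10×15) is included at this height (area 150.00 mm²); the 8×13.5 cube at (6.5, 5) contributes its full rectangle (area 108.00 mm²); the cylinder at (10, 7.5) does not reach this height (z outside [9.5, 26.5]); Taking the union: the regions partially overlap — summed areas 258.00 mm² minus the doubly-counted overlap 35.00 mm² gives 223.00 mm² — area = 223.00 mm². Overall, the cross-section is a single solid region. Net area = 223.00 mm².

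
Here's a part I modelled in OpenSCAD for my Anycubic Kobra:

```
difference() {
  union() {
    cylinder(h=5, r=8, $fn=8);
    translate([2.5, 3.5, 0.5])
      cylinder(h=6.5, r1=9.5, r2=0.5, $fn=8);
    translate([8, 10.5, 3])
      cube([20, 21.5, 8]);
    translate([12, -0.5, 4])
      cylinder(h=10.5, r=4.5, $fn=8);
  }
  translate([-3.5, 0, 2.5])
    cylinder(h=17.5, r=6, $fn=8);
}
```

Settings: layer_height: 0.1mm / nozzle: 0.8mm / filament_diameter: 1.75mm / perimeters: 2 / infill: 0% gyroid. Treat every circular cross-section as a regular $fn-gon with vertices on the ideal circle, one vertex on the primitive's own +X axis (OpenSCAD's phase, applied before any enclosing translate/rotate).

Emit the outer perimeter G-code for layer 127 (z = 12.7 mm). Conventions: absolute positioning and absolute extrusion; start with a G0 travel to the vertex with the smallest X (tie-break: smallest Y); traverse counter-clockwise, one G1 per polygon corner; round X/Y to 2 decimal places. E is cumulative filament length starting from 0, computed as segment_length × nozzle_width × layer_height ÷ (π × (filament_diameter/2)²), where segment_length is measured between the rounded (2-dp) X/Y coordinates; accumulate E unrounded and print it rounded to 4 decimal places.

At z = 12.7 mm: the cylinder is not intersected at this z (z outside [0, 5]); the cone at (2.5, 3.5) is absent (z outside [0.5, 7]); the cube at (8, 10.5) is not intersected at this z (z outside [3, 11]); the r=4.5 cylinder at (12, -0.5) contributes a regular 8-gon of circumradius 4.5; Merging all regions: only the r=4.5 cylinder at (12, -0.5) is present, so the union is just that shape — 1 connected region; the cylinder at (-3.5, 0): section is a regular 8-gon, circumradius r=6; After the difference (first − rest): starting from that combined region, the r=6 cylinder at (-3.5, 0) misses the remaining region (no effect) — 1 connected region. The outline is a single polygon with 8 vertices. Extrusion per mm of travel: 0.8 × 0.1 / (π × 0.875²) = 0.033260. Accumulating E over each segment gives final E = 0.9161.

G0 X7.50 Y-0.50 Z12.70
G1 X8.82 Y-3.68 E0.1145
G1 X12.00 Y-5.00 E0.2290
G1 X15.18 Y-3.68 E0.3436
G1 X16.50 Y-0.50 E0.4581
G1 X15.18 Y2.68 E0.5726
G1 X12.00 Y4.00 E0.6871
G1 X8.82 Y2.68 E0.8016
G1 X7.50 Y-0.50 E0.9161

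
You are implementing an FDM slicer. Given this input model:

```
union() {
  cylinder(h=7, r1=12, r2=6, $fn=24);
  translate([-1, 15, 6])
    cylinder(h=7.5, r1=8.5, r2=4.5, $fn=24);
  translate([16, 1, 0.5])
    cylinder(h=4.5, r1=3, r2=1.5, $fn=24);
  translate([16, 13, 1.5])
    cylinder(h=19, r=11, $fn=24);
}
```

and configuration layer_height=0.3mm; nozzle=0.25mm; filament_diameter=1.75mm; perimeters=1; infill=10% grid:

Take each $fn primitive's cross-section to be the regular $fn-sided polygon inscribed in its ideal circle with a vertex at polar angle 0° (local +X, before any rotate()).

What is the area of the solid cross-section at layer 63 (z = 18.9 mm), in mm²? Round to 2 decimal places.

375.81 mm²

At z = 18.9 mm: the cone is not intersected at this z (z outside [0, 7]); the cone at (-1, 15) is absent (z outside [6, 13.5]); the cone at (16, 1) does not reach this height (z outside [0.5, 5]); the r=11 cylinder at (16, 13) contributes a regular 24-gon of circumradius 11 (area = (24/2)·11.000²·sin(360°/24) = 375.81 mm²); Combining (union): only the r=11 cylinder at (16, 13) is present, so the union is just that shape — area = 375.81 mm². Overall, the cross-section is a single solid region. Net area = 375.81 mm².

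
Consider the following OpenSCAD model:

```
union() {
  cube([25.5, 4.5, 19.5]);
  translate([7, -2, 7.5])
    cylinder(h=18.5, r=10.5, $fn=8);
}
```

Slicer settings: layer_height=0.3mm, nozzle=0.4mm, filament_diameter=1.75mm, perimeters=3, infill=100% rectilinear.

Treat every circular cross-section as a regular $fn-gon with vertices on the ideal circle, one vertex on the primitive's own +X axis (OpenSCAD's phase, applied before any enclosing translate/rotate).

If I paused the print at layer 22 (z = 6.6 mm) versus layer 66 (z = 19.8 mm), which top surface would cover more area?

layer 66 (z = 19.8 mm)

Layer 22 (z = 6.6): the cube is present — its section is the full 25.5×4.5 rectangle (area 114.75 mm²); the cylinder at (7, -2) does not reach this height (z outside [7.5, 26]); Taking the union: only the 25.5×4.5 cube is present, so the union is just that shape — area = 114.75 mm². So its area = 114.75 mm². Layer 66 (z = 19.8): the cube does not reach this height (z outside [0, 19.5]); the r=10.5 cylinder at (7, -2) contributes a regular 8-gon of circumradius 10.5 (area = (8/2)·10.500²·sin(360°/8) = 311.83 mm²); Taking the union: only the r=10.5 cylinder at (7, -2) is present, so the union is just that shape — area = 311.83 mm². So its area = 311.83 mm². Layer 66 is larger (311.83 vs 114.75 mm²).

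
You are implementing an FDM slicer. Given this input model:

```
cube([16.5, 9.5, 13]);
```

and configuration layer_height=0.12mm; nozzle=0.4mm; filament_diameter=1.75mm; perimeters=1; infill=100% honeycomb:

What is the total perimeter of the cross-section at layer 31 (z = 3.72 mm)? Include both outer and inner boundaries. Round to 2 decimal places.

52.00 mm

At z = 3.72 mm: the cube is present — its section is the full 16.5×9.5 rectangle (perimeter 52.00 mm). Overall, the cross-section is a single solid region. Total boundary length (outer) = 52.00 mm.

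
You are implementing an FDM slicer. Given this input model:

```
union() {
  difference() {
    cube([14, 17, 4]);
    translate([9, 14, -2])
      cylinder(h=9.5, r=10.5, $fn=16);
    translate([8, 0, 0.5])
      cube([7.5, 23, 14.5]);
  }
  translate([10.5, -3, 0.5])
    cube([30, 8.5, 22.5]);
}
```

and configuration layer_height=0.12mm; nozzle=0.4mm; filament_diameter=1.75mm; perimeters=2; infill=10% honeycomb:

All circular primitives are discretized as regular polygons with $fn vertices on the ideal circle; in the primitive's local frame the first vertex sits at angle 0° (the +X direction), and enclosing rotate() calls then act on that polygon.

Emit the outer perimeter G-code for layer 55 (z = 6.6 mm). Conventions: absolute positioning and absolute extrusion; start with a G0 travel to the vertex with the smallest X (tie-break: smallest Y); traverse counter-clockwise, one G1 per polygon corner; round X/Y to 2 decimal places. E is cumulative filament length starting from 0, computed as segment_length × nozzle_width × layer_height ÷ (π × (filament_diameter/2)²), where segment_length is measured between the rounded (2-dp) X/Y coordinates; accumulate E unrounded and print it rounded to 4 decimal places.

G0 X10.50 Y-3.00 Z6.60
G1 X40.50 Y-3.00 E0.5987
G1 X40.50 Y5.50 E0.7683
G1 X10.50 Y5.50 E1.3670
G1 X10.50 Y-3.00 E1.5366

At z = 6.6 mm: the cube is absent (z outside [0, 4]); the r=10.5 cylinder at (9, 14) gives a regular 16-gon of circumradius 10.5 (constant along its height); the cube at (8, 0) (footprint 7.5×23) is included at this height; Subtracting the remaining from the first: the first operand is absent here, so nothing remains; the cube at (10.5, -3) is present — its section is the full 30×8.5 rectangle; Combining (union): only the 30×8.5 cube at (10.5, -3) is present, so the union is just that shape — 1 connected region. The outline is a single polygon with 4 vertices. Extrusion per mm of travel: 0.4 × 0.12 / (π × 0.875²) = 0.019956. Accumulating E over each segment gives final E = 1.5366.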